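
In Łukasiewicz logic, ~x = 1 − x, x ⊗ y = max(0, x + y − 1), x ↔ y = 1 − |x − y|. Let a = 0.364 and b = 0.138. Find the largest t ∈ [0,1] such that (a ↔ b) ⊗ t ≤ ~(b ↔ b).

0.226

a ↔ b = 1 − |0.364 − 0.138| = 1 − 0.226 = 0.774
So the left factor is a ↔ b = 0.774.
b ↔ b = 1 − |0.138 − 0.138| = 1 − 0.000 = 1.000
~(b ↔ b) = 1 − 1.000 = 0.000
So the right-hand bound is ~(b ↔ b) = 0.000.
The residuum of the Łukasiewicz t-norm gives the supremum: min(1, 1 − 0.774 + 0.000).
1 − 0.774 + 0.000 = 0.226, so t = min(1, 0.226) = 0.226.
Check: 0.774 ⊗ 0.226 = max(0, 0.000) = 0.000 ≤ 0.000.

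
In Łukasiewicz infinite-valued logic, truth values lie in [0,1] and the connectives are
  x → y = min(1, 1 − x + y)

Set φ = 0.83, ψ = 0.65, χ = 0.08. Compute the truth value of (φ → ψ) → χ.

φ → ψ = min(1, 1 − 0.83 + 0.65) = min(1, 0.82) = 0.82
(φ → ψ) → χ = min(1, 1 − 0.82 + 0.08) = min(1, 0.26) = 0.26

0.26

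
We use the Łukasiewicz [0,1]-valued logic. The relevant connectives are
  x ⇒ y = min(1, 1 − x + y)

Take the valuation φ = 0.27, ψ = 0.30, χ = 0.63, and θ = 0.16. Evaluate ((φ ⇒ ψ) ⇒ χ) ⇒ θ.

0.53

φ ⇒ ψ = min(1, 1 − 0.27 + 0.30) = min(1, 1.03) = 1.00
(φ ⇒ ψ) ⇒ χ = min(1, 1 − 1.00 + 0.63) = min(1, 0.63) = 0.63
((φ ⇒ ψ) ⇒ χ) ⇒ θ = min(1, 1 − 0.63 + 0.16) = min(1, 0.53) = 0.53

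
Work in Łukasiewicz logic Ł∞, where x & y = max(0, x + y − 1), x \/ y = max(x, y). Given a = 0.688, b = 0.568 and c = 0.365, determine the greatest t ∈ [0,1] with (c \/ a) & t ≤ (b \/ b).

0.880

c \/ a = max(0.365, 0.688) = 0.688
So the left factor is c \/ a = 0.688.
b \/ b = max(0.568, 0.568) = 0.568
So the right-hand bound is b \/ b = 0.568.
The residuum of the Łukasiewicz t-norm gives the supremum: min(1, 1 − 0.688 + 0.568).
1 − 0.688 + 0.568 = 0.880, so t = min(1, 0.880) = 0.880.
Check: 0.688 & 0.880 = max(0, 0.568) = 0.568 ≤ 0.568.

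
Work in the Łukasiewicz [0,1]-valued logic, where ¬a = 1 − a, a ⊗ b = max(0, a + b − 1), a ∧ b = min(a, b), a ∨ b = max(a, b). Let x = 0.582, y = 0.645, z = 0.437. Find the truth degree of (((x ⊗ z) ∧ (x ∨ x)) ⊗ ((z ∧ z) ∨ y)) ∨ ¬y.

x ⊗ z = max(0, 0.582 + 0.437 − 1) = max(0, 0.019) = 0.019
x ∨ x = max(0.582, 0.582) = 0.582
(x ⊗ z) ∧ (x ∨ x) = min(0.019, 0.582) = 0.019
z ∧ z = min(0.437, 0.437) = 0.437
(z ∧ z) ∨ y = max(0.437, 0.645) = 0.645
((x ⊗ z) ∧ (x ∨ x)) ⊗ ((z ∧ z) ∨ y) = max(0, 0.019 + 0.645 − 1) = max(0, -0.336) = 0.000
¬y = 1 − 0.645 = 0.355
(((x ⊗ z) ∧ (x ∨ x)) ⊗ ((z ∧ z) ∨ y)) ∨ ¬y = max(0.000, 0.355) = 0.355

0.355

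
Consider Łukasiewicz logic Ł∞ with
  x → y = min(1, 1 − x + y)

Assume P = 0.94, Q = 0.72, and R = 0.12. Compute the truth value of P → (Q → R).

0.46

Q → R = min(1, 1 − 0.72 + 0.12) = min(1, 0.40) = 0.40
P → (Q → R) = min(1, 1 − 0.94 + 0.40) = min(1, 0.46) = 0.46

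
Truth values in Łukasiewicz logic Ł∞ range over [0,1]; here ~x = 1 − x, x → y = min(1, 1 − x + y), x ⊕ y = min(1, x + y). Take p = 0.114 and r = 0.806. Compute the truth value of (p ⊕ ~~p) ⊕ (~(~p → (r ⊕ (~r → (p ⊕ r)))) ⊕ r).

~p = 1 − 0.114 = 0.886
~~p = 1 − 0.886 = 0.114
p ⊕ ~~p = min(1, 0.114 + 0.114) = min(1, 0.228) = 0.228
~r = 1 − 0.806 = 0.194
p ⊕ r = min(1, 0.114 + 0.806) = min(1, 0.920) = 0.920
~r → (p ⊕ r) = min(1, 1 − 0.194 + 0.920) = min(1, 1.726) = 1.000
r ⊕ (~r → (p ⊕ r)) = min(1, 0.806 + 1.000) = min(1, 1.806) = 1.000
~p → (r ⊕ (~r → (p ⊕ r))) = min(1, 1 − 0.886 + 1.000) = min(1, 1.114) = 1.000
~(~p → (r ⊕ (~r → (p ⊕ r)))) = 1 − 1.000 = 0.000
~(~p → (r ⊕ (~r → (p ⊕ r)))) ⊕ r = min(1, 0.000 + 0.806) = min(1, 0.806) = 0.806
(p ⊕ ~~p) ⊕ (~(~p → (r ⊕ (~r → (p ⊕ r)))) ⊕ r) = min(1, 0.228 + 0.806) = min(1, 1.034) = 1.000

1.000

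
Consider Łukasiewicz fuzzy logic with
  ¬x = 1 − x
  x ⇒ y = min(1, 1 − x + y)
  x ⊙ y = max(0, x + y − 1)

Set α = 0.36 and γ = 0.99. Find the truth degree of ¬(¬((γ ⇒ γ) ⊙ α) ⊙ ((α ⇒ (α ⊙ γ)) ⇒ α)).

γ ⇒ γ = min(1, 1 − 0.99 + 0.99) = min(1, 1.00) = 1.00
(γ ⇒ γ) ⊙ α = max(0, 1.00 + 0.36 − 1) = max(0, 0.36) = 0.36
¬((γ ⇒ γ) ⊙ α) = 1 − 0.36 = 0.64
α ⊙ γ = max(0, 0.36 + 0.99 − 1) = max(0, 0.35) = 0.35
α ⇒ (α ⊙ γ) = min(1, 1 − 0.36 + 0.35) = min(1, 0.99) = 0.99
(α ⇒ (α ⊙ γ)) ⇒ α = min(1, 1 − 0.99 + 0.36) = min(1, 0.37) = 0.37
¬((γ ⇒ γ) ⊙ α) ⊙ ((α ⇒ (α ⊙ γ)) ⇒ α) = max(0, 0.64 + 0.37 − 1) = max(0, 0.01) = 0.01
¬(¬((γ ⇒ γ) ⊙ α) ⊙ ((α ⇒ (α ⊙ γ)) ⇒ α)) = 1 − 0.01 = 0.99

0.99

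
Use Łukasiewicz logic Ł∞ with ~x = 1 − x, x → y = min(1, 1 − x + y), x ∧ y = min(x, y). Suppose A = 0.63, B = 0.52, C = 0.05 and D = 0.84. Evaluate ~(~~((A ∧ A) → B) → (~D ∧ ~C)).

A ∧ A = min(0.63, 0.63) = 0.63
(A ∧ A) → B = min(1, 1 − 0.63 + 0.52) = min(1, 0.89) = 0.89
~((A ∧ A) → B) = 1 − 0.89 = 0.11
~~((A ∧ A) → B) = 1 − 0.11 = 0.89
~D = 1 − 0.84 = 0.16
~C = 1 − 0.05 = 0.95
~D ∧ ~C = min(0.16, 0.95) = 0.16
~~((A ∧ A) → B) → (~D ∧ ~C) = min(1, 1 − 0.89 + 0.16) = min(1, 0.27) = 0.27
~(~~((A ∧ A) → B) → (~D ∧ ~C)) = 1 − 0.27 = 0.73

0.73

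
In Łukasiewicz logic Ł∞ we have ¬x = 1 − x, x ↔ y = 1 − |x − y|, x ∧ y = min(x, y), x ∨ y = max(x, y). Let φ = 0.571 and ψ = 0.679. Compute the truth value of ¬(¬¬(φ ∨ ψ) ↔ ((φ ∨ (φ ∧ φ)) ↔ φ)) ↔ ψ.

φ ∨ ψ = max(0.571, 0.679) = 0.679
¬(φ ∨ ψ) = 1 − 0.679 = 0.321
¬¬(φ ∨ ψ) = 1 − 0.321 = 0.679
φ ∧ φ = min(0.571, 0.571) = 0.571
φ ∨ (φ ∧ φ) = max(0.571, 0.571) = 0.571
(φ ∨ (φ ∧ φ)) ↔ φ = 1 − |0.571 − 0.571| = 1 − 0.000 = 1.000
¬¬(φ ∨ ψ) ↔ ((φ ∨ (φ ∧ φ)) ↔ φ) = 1 − |0.679 − 1.000| = 1 − 0.321 = 0.679
¬(¬¬(φ ∨ ψ) ↔ ((φ ∨ (φ ∧ φ)) ↔ φ)) = 1 − 0.679 = 0.321
¬(¬¬(φ ∨ ψ) ↔ ((φ ∨ (φ ∧ φ)) ↔ φ)) ↔ ψ = 1 − |0.321 − 0.679| = 1 − 0.358 = 0.642

0.642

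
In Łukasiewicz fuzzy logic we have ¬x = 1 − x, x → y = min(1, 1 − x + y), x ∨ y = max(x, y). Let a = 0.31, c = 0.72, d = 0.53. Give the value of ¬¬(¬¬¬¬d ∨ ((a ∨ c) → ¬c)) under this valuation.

0.56

¬d = 1 − 0.53 = 0.47
¬¬d = 1 − 0.47 = 0.53
¬¬¬d = 1 − 0.53 = 0.47
¬¬¬¬d = 1 − 0.47 = 0.53
a ∨ c = max(0.31, 0.72) = 0.72
¬c = 1 − 0.72 = 0.28
(a ∨ c) → ¬c = min(1, 1 − 0.72 + 0.28) = min(1, 0.56) = 0.56
¬¬¬¬d ∨ ((a ∨ c) → ¬c) = max(0.53, 0.56) = 0.56
¬(¬¬¬¬d ∨ ((a ∨ c) → ¬c)) = 1 − 0.56 = 0.44
¬¬(¬¬¬¬d ∨ ((a ∨ c) → ¬c)) = 1 − 0.44 = 0.56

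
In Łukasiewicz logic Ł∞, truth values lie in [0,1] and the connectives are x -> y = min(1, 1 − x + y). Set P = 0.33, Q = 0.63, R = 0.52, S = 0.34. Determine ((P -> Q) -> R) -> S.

0.82

P -> Q = min(1, 1 − 0.33 + 0.63) = min(1, 1.30) = 1.00
(P -> Q) -> R = min(1, 1 − 1.00 + 0.52) = min(1, 0.52) = 0.52
((P -> Q) -> R) -> S = min(1, 1 − 0.52 + 0.34) = min(1, 0.82) = 0.82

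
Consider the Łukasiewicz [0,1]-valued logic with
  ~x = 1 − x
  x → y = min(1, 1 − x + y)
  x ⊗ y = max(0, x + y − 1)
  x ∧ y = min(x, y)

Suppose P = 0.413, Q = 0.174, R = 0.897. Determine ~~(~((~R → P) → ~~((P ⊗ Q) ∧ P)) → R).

0.897

~R = 1 − 0.897 = 0.103
~R → P = min(1, 1 − 0.103 + 0.413) = min(1, 1.310) = 1.000
P ⊗ Q = max(0, 0.413 + 0.174 − 1) = max(0, -0.413) = 0.000
(P ⊗ Q) ∧ P = min(0.000, 0.413) = 0.000
~((P ⊗ Q) ∧ P) = 1 − 0.000 = 1.000
~~((P ⊗ Q) ∧ P) = 1 − 1.000 = 0.000
(~R → P) → ~~((P ⊗ Q) ∧ P) = min(1, 1 − 1.000 + 0.000) = min(1, 0.000) = 0.000
~((~R → P) → ~~((P ⊗ Q) ∧ P)) = 1 − 0.000 = 1.000
~((~R → P) → ~~((P ⊗ Q) ∧ P)) → R = min(1, 1 − 1.000 + 0.897) = min(1, 0.897) = 0.897
~(~((~R → P) → ~~((P ⊗ Q) ∧ P)) → R) = 1 − 0.897 = 0.103
~~(~((~R → P) → ~~((P ⊗ Q) ∧ P)) → R) = 1 − 0.103 = 0.897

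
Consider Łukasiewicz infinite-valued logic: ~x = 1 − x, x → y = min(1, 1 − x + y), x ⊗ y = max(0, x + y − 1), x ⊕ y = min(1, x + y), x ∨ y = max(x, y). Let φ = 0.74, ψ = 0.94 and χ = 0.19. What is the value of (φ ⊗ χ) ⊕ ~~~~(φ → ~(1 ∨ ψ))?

0.26

φ ⊗ χ = max(0, 0.74 + 0.19 − 1) = max(0, -0.07) = 0.00
1 ∨ ψ = max(1.00, 0.94) = 1.00
~(1 ∨ ψ) = 1 − 1.00 = 0.00
φ → ~(1 ∨ ψ) = min(1, 1 − 0.74 + 0.00) = min(1, 0.26) = 0.26
~(φ → ~(1 ∨ ψ)) = 1 − 0.26 = 0.74
~~(φ → ~(1 ∨ ψ)) = 1 − 0.74 = 0.26
~~~(φ → ~(1 ∨ ψ)) = 1 − 0.26 = 0.74
~~~~(φ → ~(1 ∨ ψ)) = 1 − 0.74 = 0.26
(φ ⊗ χ) ⊕ ~~~~(φ → ~(1 ∨ ψ)) = min(1, 0.00 + 0.26) = min(1, 0.26) = 0.26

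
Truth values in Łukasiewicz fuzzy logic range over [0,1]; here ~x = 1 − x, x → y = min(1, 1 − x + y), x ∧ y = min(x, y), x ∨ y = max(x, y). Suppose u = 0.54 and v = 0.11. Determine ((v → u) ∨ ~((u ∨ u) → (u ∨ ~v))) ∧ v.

v → u = min(1, 1 − 0.11 + 0.54) = min(1, 1.43) = 1.00
u ∨ u = max(0.54, 0.54) = 0.54
~v = 1 − 0.11 = 0.89
u ∨ ~v = max(0.54, 0.89) = 0.89
(u ∨ u) → (u ∨ ~v) = min(1, 1 − 0.54 + 0.89) = min(1, 1.35) = 1.00
~((u ∨ u) → (u ∨ ~v)) = 1 − 1.00 = 0.00
(v → u) ∨ ~((u ∨ u) → (u ∨ ~v)) = max(1.00, 0.00) = 1.00
((v → u) ∨ ~((u ∨ u) → (u ∨ ~v))) ∧ v = min(1.00, 0.11) = 0.11

0.11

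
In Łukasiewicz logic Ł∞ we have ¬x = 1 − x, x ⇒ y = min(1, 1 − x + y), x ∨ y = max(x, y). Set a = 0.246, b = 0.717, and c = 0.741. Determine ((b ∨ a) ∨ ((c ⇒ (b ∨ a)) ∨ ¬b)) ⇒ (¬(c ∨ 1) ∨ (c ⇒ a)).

0.529

b ∨ a = max(0.717, 0.246) = 0.717
c ⇒ (b ∨ a) = min(1, 1 − 0.741 + 0.717) = min(1, 0.976) = 0.976
¬b = 1 − 0.717 = 0.283
(c ⇒ (b ∨ a)) ∨ ¬b = max(0.976, 0.283) = 0.976
(b ∨ a) ∨ ((c ⇒ (b ∨ a)) ∨ ¬b) = max(0.717, 0.976) = 0.976
c ∨ 1 = max(0.741, 1.000) = 1.000
¬(c ∨ 1) = 1 − 1.000 = 0.000
c ⇒ a = min(1, 1 − 0.741 + 0.246) = min(1, 0.505) = 0.505
¬(c ∨ 1) ∨ (c ⇒ a) = max(0.000, 0.505) = 0.505
((b ∨ a) ∨ ((c ⇒ (b ∨ a)) ∨ ¬b)) ⇒ (¬(c ∨ 1) ∨ (c ⇒ a)) = min(1, 1 − 0.976 + 0.505) = min(1, 0.529) = 0.529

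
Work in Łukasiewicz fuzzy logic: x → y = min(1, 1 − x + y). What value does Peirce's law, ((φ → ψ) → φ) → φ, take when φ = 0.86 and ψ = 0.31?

φ → ψ = min(1, 1 − 0.86 + 0.31) = min(1, 0.45) = 0.45
(φ → ψ) → φ = min(1, 1 − 0.45 + 0.86) = min(1, 1.41) = 1.00
((φ → ψ) → φ) → φ = min(1, 1 − 1.00 + 0.86) = min(1, 0.86) = 0.86
(The value 0.86 < 1 shows this instance is not satisfied; not a Ł∞-tautology in general.)

0.86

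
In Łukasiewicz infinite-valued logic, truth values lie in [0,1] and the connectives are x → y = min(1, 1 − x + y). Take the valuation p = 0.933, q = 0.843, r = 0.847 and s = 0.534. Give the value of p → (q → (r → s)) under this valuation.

0.911

r → s = min(1, 1 − 0.847 + 0.534) = min(1, 0.687) = 0.687
q → (r → s) = min(1, 1 − 0.843 + 0.687) = min(1, 0.844) = 0.844
p → (q → (r → s)) = min(1, 1 − 0.933 + 0.844) = min(1, 0.911) = 0.911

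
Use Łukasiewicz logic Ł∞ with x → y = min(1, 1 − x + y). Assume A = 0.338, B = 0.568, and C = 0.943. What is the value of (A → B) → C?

0.943

A → B = min(1, 1 − 0.338 + 0.568) = min(1, 1.230) = 1.000
(A → B) → C = min(1, 1 − 1.000 + 0.943) = min(1, 0.943) = 0.943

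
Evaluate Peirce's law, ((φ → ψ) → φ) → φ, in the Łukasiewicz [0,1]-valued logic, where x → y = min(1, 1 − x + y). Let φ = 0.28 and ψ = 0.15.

0.87

φ → ψ = min(1, 1 − 0.28 + 0.15) = min(1, 0.87) = 0.87
(φ → ψ) → φ = min(1, 1 − 0.87 + 0.28) = min(1, 0.41) = 0.41
((φ → ψ) → φ) → φ = min(1, 1 − 0.41 + 0.28) = min(1, 0.87) = 0.87
(The value 0.87 < 1 shows this instance is not satisfied; not a Ł∞-tautology in general.)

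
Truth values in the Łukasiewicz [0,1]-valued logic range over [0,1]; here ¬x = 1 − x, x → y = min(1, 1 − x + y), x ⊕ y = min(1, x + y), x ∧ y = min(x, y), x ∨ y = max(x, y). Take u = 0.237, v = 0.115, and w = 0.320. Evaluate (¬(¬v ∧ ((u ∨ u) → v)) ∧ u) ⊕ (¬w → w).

0.762

¬v = 1 − 0.115 = 0.885
u ∨ u = max(0.237, 0.237) = 0.237
(u ∨ u) → v = min(1, 1 − 0.237 + 0.115) = min(1, 0.878) = 0.878
¬v ∧ ((u ∨ u) → v) = min(0.885, 0.878) = 0.878
¬(¬v ∧ ((u ∨ u) → v)) = 1 − 0.878 = 0.122
¬(¬v ∧ ((u ∨ u) → v)) ∧ u = min(0.122, 0.237) = 0.122
¬w = 1 − 0.320 = 0.680
¬w → w = min(1, 1 − 0.680 + 0.320) = min(1, 0.640) = 0.640
(¬(¬v ∧ ((u ∨ u) → v)) ∧ u) ⊕ (¬w → w) = min(1, 0.122 + 0.640) = min(1, 0.762) = 0.762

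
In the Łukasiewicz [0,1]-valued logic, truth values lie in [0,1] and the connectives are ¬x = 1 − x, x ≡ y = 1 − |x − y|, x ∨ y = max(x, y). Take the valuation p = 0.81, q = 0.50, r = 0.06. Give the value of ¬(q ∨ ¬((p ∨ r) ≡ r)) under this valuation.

p ∨ r = max(0.81, 0.06) = 0.81
(p ∨ r) ≡ r = 1 − |0.81 − 0.06| = 1 − 0.75 = 0.25
¬((p ∨ r) ≡ r) = 1 − 0.25 = 0.75
q ∨ ¬((p ∨ r) ≡ r) = max(0.50, 0.75) = 0.75
¬(q ∨ ¬((p ∨ r) ≡ r)) = 1 − 0.75 = 0.25

0.25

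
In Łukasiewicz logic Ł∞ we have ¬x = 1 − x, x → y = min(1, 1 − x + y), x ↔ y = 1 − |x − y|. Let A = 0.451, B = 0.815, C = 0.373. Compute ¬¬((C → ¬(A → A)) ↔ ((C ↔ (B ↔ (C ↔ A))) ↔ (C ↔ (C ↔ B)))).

A → A = min(1, 1 − 0.451 + 0.451) = min(1, 1.000) = 1.000
¬(A → A) = 1 − 1.000 = 0.000
C → ¬(A → A) = min(1, 1 − 0.373 + 0.000) = min(1, 0.627) = 0.627
C ↔ A = 1 − |0.373 − 0.451| = 1 − 0.078 = 0.922
B ↔ (C ↔ A) = 1 − |0.815 − 0.922| = 1 − 0.107 = 0.893
C ↔ (B ↔ (C ↔ A)) = 1 − |0.373 − 0.893| = 1 − 0.520 = 0.480
C ↔ B = 1 − |0.373 − 0.815| = 1 − 0.442 = 0.558
C ↔ (C ↔ B) = 1 − |0.373 − 0.558| = 1 − 0.185 = 0.815
(C ↔ (B ↔ (C ↔ A))) ↔ (C ↔ (C ↔ B)) = 1 − |0.480 − 0.815| = 1 − 0.335 = 0.665
(C → ¬(A → A)) ↔ ((C ↔ (B ↔ (C ↔ A))) ↔ (C ↔ (C ↔ B))) = 1 − |0.627 − 0.665| = 1 − 0.038 = 0.962
¬((C → ¬(A → A)) ↔ ((C ↔ (B ↔ (C ↔ A))) ↔ (C ↔ (C ↔ B)))) = 1 − 0.962 = 0.038
¬¬((C → ¬(A → A)) ↔ ((C ↔ (B ↔ (C ↔ A))) ↔ (C ↔ (C ↔ B)))) = 1 − 0.038 = 0.962

0.962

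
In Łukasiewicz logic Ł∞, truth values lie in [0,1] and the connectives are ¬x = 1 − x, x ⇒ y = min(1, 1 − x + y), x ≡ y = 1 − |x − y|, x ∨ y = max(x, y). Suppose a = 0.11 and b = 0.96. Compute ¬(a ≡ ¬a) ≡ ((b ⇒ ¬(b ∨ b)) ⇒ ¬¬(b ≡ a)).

0.78

¬a = 1 − 0.11 = 0.89
a ≡ ¬a = 1 − |0.11 − 0.89| = 1 − 0.78 = 0.22
¬(a ≡ ¬a) = 1 − 0.22 = 0.78
b ∨ b = max(0.96, 0.96) = 0.96
¬(b ∨ b) = 1 − 0.96 = 0.04
b ⇒ ¬(b ∨ b) = min(1, 1 − 0.96 + 0.04) = min(1, 0.08) = 0.08
b ≡ a = 1 − |0.96 − 0.11| = 1 − 0.85 = 0.15
¬(b ≡ a) = 1 − 0.15 = 0.85
¬¬(b ≡ a) = 1 − 0.85 = 0.15
(b ⇒ ¬(b ∨ b)) ⇒ ¬¬(b ≡ a) = min(1, 1 − 0.08 + 0.15) = min(1, 1.07) = 1.00
¬(a ≡ ¬a) ≡ ((b ⇒ ¬(b ∨ b)) ⇒ ¬¬(b ≡ a)) = 1 − |0.78 − 1.00| = 1 − 0.22 = 0.78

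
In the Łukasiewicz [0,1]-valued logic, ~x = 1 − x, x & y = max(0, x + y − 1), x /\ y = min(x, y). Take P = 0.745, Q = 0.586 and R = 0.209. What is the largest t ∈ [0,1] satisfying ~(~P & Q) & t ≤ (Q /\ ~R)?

~P = 1 − 0.745 = 0.255
~P & Q = max(0, 0.255 + 0.586 − 1) = max(0, -0.159) = 0.000
~(~P & Q) = 1 − 0.000 = 1.000
So the left factor is ~(~P & Q) = 1.000.
~R = 1 − 0.209 = 0.791
Q /\ ~R = min(0.586, 0.791) = 0.586
So the right-hand bound is Q /\ ~R = 0.586.
The residuum of the Łukasiewicz t-norm gives the supremum: min(1, 1 − 1.000 + 0.586).
1 − 1.000 + 0.586 = 0.586, so t = min(1, 0.586) = 0.586.
Check: 1.000 & 0.586 = max(0, 0.586) = 0.586 ≤ 0.586.

0.586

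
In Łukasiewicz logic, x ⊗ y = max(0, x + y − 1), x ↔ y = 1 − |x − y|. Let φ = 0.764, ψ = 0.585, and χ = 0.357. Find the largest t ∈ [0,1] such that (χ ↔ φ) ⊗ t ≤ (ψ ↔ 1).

0.992

χ ↔ φ = 1 − |0.357 − 0.764| = 1 − 0.407 = 0.593
So the left factor is χ ↔ φ = 0.593.
ψ ↔ 1 = 1 − |0.585 − 1.000| = 1 − 0.415 = 0.585
So the right-hand bound is ψ ↔ 1 = 0.585.
The residuum of the Łukasiewicz t-norm gives the supremum: min(1, 1 − 0.593 + 0.585).
1 − 0.593 + 0.585 = 0.992, so t = min(1, 0.992) = 0.992.
Check: 0.593 ⊗ 0.992 = max(0, 0.585) = 0.585 ≤ 0.585.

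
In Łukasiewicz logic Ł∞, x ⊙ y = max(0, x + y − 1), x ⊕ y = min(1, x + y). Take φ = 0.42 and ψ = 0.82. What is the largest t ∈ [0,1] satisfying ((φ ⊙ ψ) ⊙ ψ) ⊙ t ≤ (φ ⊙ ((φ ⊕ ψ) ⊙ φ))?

0.94

φ ⊙ ψ = max(0, 0.42 + 0.82 − 1) = max(0, 0.24) = 0.24
(φ ⊙ ψ) ⊙ ψ = max(0, 0.24 + 0.82 − 1) = max(0, 0.06) = 0.06
So the left factor is (φ ⊙ ψ) ⊙ ψ = 0.06.
φ ⊕ ψ = min(1, 0.42 + 0.82) = min(1, 1.24) = 1.00
(φ ⊕ ψ) ⊙ φ = max(0, 1.00 + 0.42 − 1) = max(0, 0.42) = 0.42
φ ⊙ ((φ ⊕ ψ) ⊙ φ) = max(0, 0.42 + 0.42 − 1) = max(0, -0.16) = 0.00
So the right-hand bound is φ ⊙ ((φ ⊕ ψ) ⊙ φ) = 0.00.
The residuum of the Łukasiewicz t-norm gives the supremum: min(1, 1 − 0.06 + 0.00).
1 − 0.06 + 0.00 = 0.94, so t = min(1, 0.94) = 0.94.
Check: 0.06 ⊙ 0.94 = max(0, 0.00) = 0.00 ≤ 0.00.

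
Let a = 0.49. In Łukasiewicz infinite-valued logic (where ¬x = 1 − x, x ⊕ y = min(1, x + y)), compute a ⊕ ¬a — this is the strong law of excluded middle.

1.00

¬a = 1 − 0.49 = 0.51
a ⊕ ¬a = min(1, 0.49 + 0.51) = min(1, 1.00) = 1.00
(As expected: always 1 in Ł∞ since a ⊕ (1−a) = 1.)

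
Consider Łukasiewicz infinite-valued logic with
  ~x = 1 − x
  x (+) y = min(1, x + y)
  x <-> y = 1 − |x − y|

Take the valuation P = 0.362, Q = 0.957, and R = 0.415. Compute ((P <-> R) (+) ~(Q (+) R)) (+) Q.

P <-> R = 1 − |0.362 − 0.415| = 1 − 0.053 = 0.947
Q (+) R = min(1, 0.957 + 0.415) = min(1, 1.372) = 1.000
~(Q (+) R) = 1 − 1.000 = 0.000
(P <-> R) (+) ~(Q (+) R) = min(1, 0.947 + 0.000) = min(1, 0.947) = 0.947
((P <-> R) (+) ~(Q (+) R)) (+) Q = min(1, 0.947 + 0.957) = min(1, 1.904) = 1.000

1.000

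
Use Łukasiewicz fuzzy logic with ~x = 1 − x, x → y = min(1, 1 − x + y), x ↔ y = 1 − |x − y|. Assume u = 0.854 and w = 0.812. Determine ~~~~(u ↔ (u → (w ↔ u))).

0.854

w ↔ u = 1 − |0.812 − 0.854| = 1 − 0.042 = 0.958
u → (w ↔ u) = min(1, 1 − 0.854 + 0.958) = min(1, 1.104) = 1.000
u ↔ (u → (w ↔ u)) = 1 − |0.854 − 1.000| = 1 − 0.146 = 0.854
~(u ↔ (u → (w ↔ u))) = 1 − 0.854 = 0.146
~~(u ↔ (u → (w ↔ u))) = 1 − 0.146 = 0.854
~~~(u ↔ (u → (w ↔ u))) = 1 − 0.854 = 0.146
~~~~(u ↔ (u → (w ↔ u))) = 1 − 0.146 = 0.854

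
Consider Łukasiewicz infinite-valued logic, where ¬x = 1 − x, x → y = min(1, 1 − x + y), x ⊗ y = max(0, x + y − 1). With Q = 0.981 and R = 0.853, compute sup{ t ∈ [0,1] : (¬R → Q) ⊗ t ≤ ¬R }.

0.147

¬R = 1 − 0.853 = 0.147
¬R → Q = min(1, 1 − 0.147 + 0.981) = min(1, 1.834) = 1.000
So the left factor is ¬R → Q = 1.000.
So the right-hand bound is ¬R = 0.147.
The residuum of the Łukasiewicz t-norm gives the supremum: min(1, 1 − 1.000 + 0.147).
1 − 1.000 + 0.147 = 0.147, so t = min(1, 0.147) = 0.147.
Check: 1.000 ⊗ 0.147 = max(0, 0.147) = 0.147 ≤ 0.147.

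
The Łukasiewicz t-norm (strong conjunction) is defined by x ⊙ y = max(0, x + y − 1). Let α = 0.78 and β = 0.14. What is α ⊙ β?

0.00

α ⊙ β = max(0, 0.78 + 0.14 − 1) = max(0, -0.08) = 0.00
For comparison, the Gödel (minimum) t-norm min(x, y) would give 0.14.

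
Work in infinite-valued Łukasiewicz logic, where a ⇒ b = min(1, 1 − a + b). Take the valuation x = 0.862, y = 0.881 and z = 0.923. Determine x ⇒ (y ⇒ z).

y ⇒ z = min(1, 1 − 0.881 + 0.923) = min(1, 1.042) = 1.000
x ⇒ (y ⇒ z) = min(1, 1 − 0.862 + 1.000) = min(1, 1.138) = 1.000

1.000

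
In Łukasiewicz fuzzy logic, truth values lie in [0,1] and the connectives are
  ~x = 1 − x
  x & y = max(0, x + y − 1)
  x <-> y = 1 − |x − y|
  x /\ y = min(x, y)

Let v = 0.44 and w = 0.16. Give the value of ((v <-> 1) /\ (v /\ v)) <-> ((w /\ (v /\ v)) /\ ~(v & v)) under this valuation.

v <-> 1 = 1 − |0.44 − 1.00| = 1 − 0.56 = 0.44
v /\ v = min(0.44, 0.44) = 0.44
(v <-> 1) /\ (v /\ v) = min(0.44, 0.44) = 0.44
w /\ (v /\ v) = min(0.16, 0.44) = 0.16
v & v = max(0, 0.44 + 0.44 − 1) = max(0, -0.12) = 0.00
~(v & v) = 1 − 0.00 = 1.00
(w /\ (v /\ v)) /\ ~(v & v) = min(0.16, 1.00) = 0.16
((v <-> 1) /\ (v /\ v)) <-> ((w /\ (v /\ v)) /\ ~(v & v)) = 1 − |0.44 − 0.16| = 1 − 0.28 = 0.72

0.72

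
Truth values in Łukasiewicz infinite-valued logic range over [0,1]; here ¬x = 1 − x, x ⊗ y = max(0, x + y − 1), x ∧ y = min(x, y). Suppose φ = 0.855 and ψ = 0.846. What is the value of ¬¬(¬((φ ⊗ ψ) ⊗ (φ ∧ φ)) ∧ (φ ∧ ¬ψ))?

0.154

φ ⊗ ψ = max(0, 0.855 + 0.846 − 1) = max(0, 0.701) = 0.701
φ ∧ φ = min(0.855, 0.855) = 0.855
(φ ⊗ ψ) ⊗ (φ ∧ φ) = max(0, 0.701 + 0.855 − 1) = max(0, 0.556) = 0.556
¬((φ ⊗ ψ) ⊗ (φ ∧ φ)) = 1 − 0.556 = 0.444
¬ψ = 1 − 0.846 = 0.154
φ ∧ ¬ψ = min(0.855, 0.154) = 0.154
¬((φ ⊗ ψ) ⊗ (φ ∧ φ)) ∧ (φ ∧ ¬ψ) = min(0.444, 0.154) = 0.154
¬(¬((φ ⊗ ψ) ⊗ (φ ∧ φ)) ∧ (φ ∧ ¬ψ)) = 1 − 0.154 = 0.846
¬¬(¬((φ ⊗ ψ) ⊗ (φ ∧ φ)) ∧ (φ ∧ ¬ψ)) = 1 − 0.846 = 0.154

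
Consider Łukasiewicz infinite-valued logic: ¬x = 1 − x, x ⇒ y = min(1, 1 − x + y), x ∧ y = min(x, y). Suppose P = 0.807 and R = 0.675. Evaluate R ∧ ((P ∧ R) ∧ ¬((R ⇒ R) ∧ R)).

P ∧ R = min(0.807, 0.675) = 0.675
R ⇒ R = min(1, 1 − 0.675 + 0.675) = min(1, 1.000) = 1.000
(R ⇒ R) ∧ R = min(1.000, 0.675) = 0.675
¬((R ⇒ R) ∧ R) = 1 − 0.675 = 0.325
(P ∧ R) ∧ ¬((R ⇒ R) ∧ R) = min(0.675, 0.325) = 0.325
R ∧ ((P ∧ R) ∧ ¬((R ⇒ R) ∧ R)) = min(0.675, 0.325) = 0.325

0.325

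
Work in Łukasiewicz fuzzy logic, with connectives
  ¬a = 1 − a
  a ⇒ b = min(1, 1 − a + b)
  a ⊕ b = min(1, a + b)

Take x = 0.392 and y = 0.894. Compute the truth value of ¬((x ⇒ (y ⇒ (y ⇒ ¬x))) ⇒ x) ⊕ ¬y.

¬x = 1 − 0.392 = 0.608
y ⇒ ¬x = min(1, 1 − 0.894 + 0.608) = min(1, 0.714) = 0.714
y ⇒ (y ⇒ ¬x) = min(1, 1 − 0.894 + 0.714) = min(1, 0.820) = 0.820
x ⇒ (y ⇒ (y ⇒ ¬x)) = min(1, 1 − 0.392 + 0.820) = min(1, 1.428) = 1.000
(x ⇒ (y ⇒ (y ⇒ ¬x))) ⇒ x = min(1, 1 − 1.000 + 0.392) = min(1, 0.392) = 0.392
¬((x ⇒ (y ⇒ (y ⇒ ¬x))) ⇒ x) = 1 − 0.392 = 0.608
¬y = 1 − 0.894 = 0.106
¬((x ⇒ (y ⇒ (y ⇒ ¬x))) ⇒ x) ⊕ ¬y = min(1, 0.608 + 0.106) = min(1, 0.714) = 0.714

0.714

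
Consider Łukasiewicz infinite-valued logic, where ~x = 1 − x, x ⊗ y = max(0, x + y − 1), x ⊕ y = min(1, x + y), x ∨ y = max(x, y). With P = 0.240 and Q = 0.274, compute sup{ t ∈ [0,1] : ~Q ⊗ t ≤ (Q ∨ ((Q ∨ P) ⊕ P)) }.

0.788

~Q = 1 − 0.274 = 0.726
So the left factor is ~Q = 0.726.
Q ∨ P = max(0.274, 0.240) = 0.274
(Q ∨ P) ⊕ P = min(1, 0.274 + 0.240) = min(1, 0.514) = 0.514
Q ∨ ((Q ∨ P) ⊕ P) = max(0.274, 0.514) = 0.514
So the right-hand bound is Q ∨ ((Q ∨ P) ⊕ P) = 0.514.
The residuum of the Łukasiewicz t-norm gives the supremum: min(1, 1 − 0.726 + 0.514).
1 − 0.726 + 0.514 = 0.788, so t = min(1, 0.788) = 0.788.
Check: 0.726 ⊗ 0.788 = max(0, 0.514) = 0.514 ≤ 0.514.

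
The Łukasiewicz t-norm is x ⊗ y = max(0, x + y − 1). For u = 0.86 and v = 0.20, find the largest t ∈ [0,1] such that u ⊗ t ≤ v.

The residuum of the Łukasiewicz t-norm gives the supremum: min(1, 1 − 0.86 + 0.20).
1 − 0.86 + 0.20 = 0.34, so t = min(1, 0.34) = 0.34.
Check: 0.86 ⊗ 0.34 = max(0, 0.20) = 0.20 ≤ 0.20.

0.34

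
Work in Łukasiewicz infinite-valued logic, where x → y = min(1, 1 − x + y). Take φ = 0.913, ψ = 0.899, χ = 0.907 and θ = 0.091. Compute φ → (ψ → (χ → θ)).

0.372

χ → θ = min(1, 1 − 0.907 + 0.091) = min(1, 0.184) = 0.184
ψ → (χ → θ) = min(1, 1 − 0.899 + 0.184) = min(1, 0.285) = 0.285
φ → (ψ → (χ → θ)) = min(1, 1 − 0.913 + 0.285) = min(1, 0.372) = 0.372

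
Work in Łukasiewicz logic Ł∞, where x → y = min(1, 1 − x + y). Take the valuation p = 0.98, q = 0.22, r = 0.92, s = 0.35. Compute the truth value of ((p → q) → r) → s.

0.35

p → q = min(1, 1 − 0.98 + 0.22) = min(1, 0.24) = 0.24
(p → q) → r = min(1, 1 − 0.24 + 0.92) = min(1, 1.68) = 1.00
((p → q) → r) → s = min(1, 1 − 1.00 + 0.35) = min(1, 0.35) = 0.35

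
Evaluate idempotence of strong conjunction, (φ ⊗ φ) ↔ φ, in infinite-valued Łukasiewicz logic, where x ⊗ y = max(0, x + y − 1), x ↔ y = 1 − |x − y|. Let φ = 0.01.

0.99

φ ⊗ φ = max(0, 0.01 + 0.01 − 1) = max(0, -0.98) = 0.00
(φ ⊗ φ) ↔ φ = 1 − |0.00 − 0.01| = 1 − 0.01 = 0.99
(The value 0.99 < 1 shows this instance is not satisfied; fails in Ł∞ since a ⊗ a = max(0, 2a−1) ≠ a in general.)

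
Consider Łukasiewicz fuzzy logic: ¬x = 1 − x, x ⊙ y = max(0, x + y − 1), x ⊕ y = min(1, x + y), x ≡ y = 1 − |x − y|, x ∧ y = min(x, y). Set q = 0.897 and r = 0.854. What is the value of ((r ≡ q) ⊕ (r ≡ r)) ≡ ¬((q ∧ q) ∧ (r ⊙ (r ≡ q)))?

0.189

r ≡ q = 1 − |0.854 − 0.897| = 1 − 0.043 = 0.957
r ≡ r = 1 − |0.854 − 0.854| = 1 − 0.000 = 1.000
(r ≡ q) ⊕ (r ≡ r) = min(1, 0.957 + 1.000) = min(1, 1.957) = 1.000
q ∧ q = min(0.897, 0.897) = 0.897
r ⊙ (r ≡ q) = max(0, 0.854 + 0.957 − 1) = max(0, 0.811) = 0.811
(q ∧ q) ∧ (r ⊙ (r ≡ q)) = min(0.897, 0.811) = 0.811
¬((q ∧ q) ∧ (r ⊙ (r ≡ q))) = 1 − 0.811 = 0.189
((r ≡ q) ⊕ (r ≡ r)) ≡ ¬((q ∧ q) ∧ (r ⊙ (r ≡ q))) = 1 − |1.000 − 0.189| = 1 − 0.811 = 0.189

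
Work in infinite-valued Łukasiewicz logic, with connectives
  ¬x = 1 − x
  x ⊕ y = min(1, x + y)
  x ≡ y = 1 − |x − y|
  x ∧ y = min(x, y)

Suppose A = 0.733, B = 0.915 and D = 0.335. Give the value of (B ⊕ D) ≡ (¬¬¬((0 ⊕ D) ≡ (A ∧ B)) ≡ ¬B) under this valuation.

B ⊕ D = min(1, 0.915 + 0.335) = min(1, 1.250) = 1.000
0 ⊕ D = min(1, 0.000 + 0.335) = min(1, 0.335) = 0.335
A ∧ B = min(0.733, 0.915) = 0.733
(0 ⊕ D) ≡ (A ∧ B) = 1 − |0.335 − 0.733| = 1 − 0.398 = 0.602
¬((0 ⊕ D) ≡ (A ∧ B)) = 1 − 0.602 = 0.398
¬¬((0 ⊕ D) ≡ (A ∧ B)) = 1 − 0.398 = 0.602
¬¬¬((0 ⊕ D) ≡ (A ∧ B)) = 1 − 0.602 = 0.398
¬B = 1 − 0.915 = 0.085
¬¬¬((0 ⊕ D) ≡ (A ∧ B)) ≡ ¬B = 1 − |0.398 − 0.085| = 1 − 0.313 = 0.687
(B ⊕ D) ≡ (¬¬¬((0 ⊕ D) ≡ (A ∧ B)) ≡ ¬B) = 1 − |1.000 − 0.687| = 1 − 0.313 = 0.687

0.687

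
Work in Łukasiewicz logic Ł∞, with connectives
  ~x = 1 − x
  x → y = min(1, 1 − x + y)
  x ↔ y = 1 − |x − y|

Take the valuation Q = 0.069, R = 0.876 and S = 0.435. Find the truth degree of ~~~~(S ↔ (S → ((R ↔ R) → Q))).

0.801

R ↔ R = 1 − |0.876 − 0.876| = 1 − 0.000 = 1.000
(R ↔ R) → Q = min(1, 1 − 1.000 + 0.069) = min(1, 0.069) = 0.069
S → ((R ↔ R) → Q) = min(1, 1 − 0.435 + 0.069) = min(1, 0.634) = 0.634
S ↔ (S → ((R ↔ R) → Q)) = 1 − |0.435 − 0.634| = 1 − 0.199 = 0.801
~(S ↔ (S → ((R ↔ R) → Q))) = 1 − 0.801 = 0.199
~~(S ↔ (S → ((R ↔ R) → Q))) = 1 − 0.199 = 0.801
~~~(S ↔ (S → ((R ↔ R) → Q))) = 1 − 0.801 = 0.199
~~~~(S ↔ (S → ((R ↔ R) → Q))) = 1 − 0.199 = 0.801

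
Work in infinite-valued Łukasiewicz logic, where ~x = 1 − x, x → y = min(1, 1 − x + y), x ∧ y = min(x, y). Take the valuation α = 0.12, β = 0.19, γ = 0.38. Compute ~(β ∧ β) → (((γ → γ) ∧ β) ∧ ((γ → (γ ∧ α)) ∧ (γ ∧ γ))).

β ∧ β = min(0.19, 0.19) = 0.19
~(β ∧ β) = 1 − 0.19 = 0.81
γ → γ = min(1, 1 − 0.38 + 0.38) = min(1, 1.00) = 1.00
(γ → γ) ∧ β = min(1.00, 0.19) = 0.19
γ ∧ α = min(0.38, 0.12) = 0.12
γ → (γ ∧ α) = min(1, 1 − 0.38 + 0.12) = min(1, 0.74) = 0.74
γ ∧ γ = min(0.38, 0.38) = 0.38
(γ → (γ ∧ α)) ∧ (γ ∧ γ) = min(0.74, 0.38) = 0.38
((γ → γ) ∧ β) ∧ ((γ → (γ ∧ α)) ∧ (γ ∧ γ)) = min(0.19, 0.38) = 0.19
~(β ∧ β) → (((γ → γ) ∧ β) ∧ ((γ → (γ ∧ α)) ∧ (γ ∧ γ))) = min(1, 1 − 0.81 + 0.19) = min(1, 0.38) = 0.38

0.38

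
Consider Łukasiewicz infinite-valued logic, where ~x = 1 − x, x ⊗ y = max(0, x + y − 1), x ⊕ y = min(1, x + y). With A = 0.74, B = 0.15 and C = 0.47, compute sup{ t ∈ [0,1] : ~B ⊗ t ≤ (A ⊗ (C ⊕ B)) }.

~B = 1 − 0.15 = 0.85
So the left factor is ~B = 0.85.
C ⊕ B = min(1, 0.47 + 0.15) = min(1, 0.62) = 0.62
A ⊗ (C ⊕ B) = max(0, 0.74 + 0.62 − 1) = max(0, 0.36) = 0.36
So the right-hand bound is A ⊗ (C ⊕ B) = 0.36.
The residuum of the Łukasiewicz t-norm gives the supremum: min(1, 1 − 0.85 + 0.36).
1 − 0.85 + 0.36 = 0.51, so t = min(1, 0.51) = 0.51.
Check: 0.85 ⊗ 0.51 = max(0, 0.36) = 0.36 ≤ 0.36.

0.51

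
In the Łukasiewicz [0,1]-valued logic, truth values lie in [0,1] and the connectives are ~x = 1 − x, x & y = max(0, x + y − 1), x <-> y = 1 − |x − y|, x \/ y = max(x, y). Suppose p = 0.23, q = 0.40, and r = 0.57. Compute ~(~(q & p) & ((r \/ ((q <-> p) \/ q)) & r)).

q & p = max(0, 0.40 + 0.23 − 1) = max(0, -0.37) = 0.00
~(q & p) = 1 − 0.00 = 1.00
q <-> p = 1 − |0.40 − 0.23| = 1 − 0.17 = 0.83
(q <-> p) \/ q = max(0.83, 0.40) = 0.83
r \/ ((q <-> p) \/ q) = max(0.57, 0.83) = 0.83
(r \/ ((q <-> p) \/ q)) & r = max(0, 0.83 + 0.57 − 1) = max(0, 0.40) = 0.40
~(q & p) & ((r \/ ((q <-> p) \/ q)) & r) = max(0, 1.00 + 0.40 − 1) = max(0, 0.40) = 0.40
~(~(q & p) & ((r \/ ((q <-> p) \/ q)) & r)) = 1 − 0.40 = 0.60

0.60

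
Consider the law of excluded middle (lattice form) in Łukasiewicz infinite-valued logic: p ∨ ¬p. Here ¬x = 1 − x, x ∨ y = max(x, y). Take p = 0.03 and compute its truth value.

¬p = 1 − 0.03 = 0.97
p ∨ ¬p = max(0.03, 0.97) = 0.97
(The value 0.97 < 1 shows this instance is not satisfied; not a Ł∞-tautology — its value is max(a, 1−a).)

0.97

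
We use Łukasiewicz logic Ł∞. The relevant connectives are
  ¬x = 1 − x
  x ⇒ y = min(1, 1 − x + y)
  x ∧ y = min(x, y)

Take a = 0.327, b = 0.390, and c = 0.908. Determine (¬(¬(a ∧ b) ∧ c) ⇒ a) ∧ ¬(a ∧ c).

a ∧ b = min(0.327, 0.390) = 0.327
¬(a ∧ b) = 1 − 0.327 = 0.673
¬(a ∧ b) ∧ c = min(0.673, 0.908) = 0.673
¬(¬(a ∧ b) ∧ c) = 1 − 0.673 = 0.327
¬(¬(a ∧ b) ∧ c) ⇒ a = min(1, 1 − 0.327 + 0.327) = min(1, 1.000) = 1.000
a ∧ c = min(0.327, 0.908) = 0.327
¬(a ∧ c) = 1 − 0.327 = 0.673
(¬(¬(a ∧ b) ∧ c) ⇒ a) ∧ ¬(a ∧ c) = min(1.000, 0.673) = 0.673

0.673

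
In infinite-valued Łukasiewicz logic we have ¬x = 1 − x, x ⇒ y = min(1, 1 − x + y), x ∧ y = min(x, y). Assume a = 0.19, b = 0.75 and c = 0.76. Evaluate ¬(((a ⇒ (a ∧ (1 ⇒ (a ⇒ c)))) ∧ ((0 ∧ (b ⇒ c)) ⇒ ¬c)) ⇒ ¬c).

a ⇒ c = min(1, 1 − 0.19 + 0.76) = min(1, 1.57) = 1.00
1 ⇒ (a ⇒ c) = min(1, 1 − 1.00 + 1.00) = min(1, 1.00) = 1.00
a ∧ (1 ⇒ (a ⇒ c)) = min(0.19, 1.00) = 0.19
a ⇒ (a ∧ (1 ⇒ (a ⇒ c))) = min(1, 1 − 0.19 + 0.19) = min(1, 1.00) = 1.00
b ⇒ c = min(1, 1 − 0.75 + 0.76) = min(1, 1.01) = 1.00
0 ∧ (b ⇒ c) = min(0.00, 1.00) = 0.00
¬c = 1 − 0.76 = 0.24
(0 ∧ (b ⇒ c)) ⇒ ¬c = min(1, 1 − 0.00 + 0.24) = min(1, 1.24) = 1.00
(a ⇒ (a ∧ (1 ⇒ (a ⇒ c)))) ∧ ((0 ∧ (b ⇒ c)) ⇒ ¬c) = min(1.00, 1.00) = 1.00
((a ⇒ (a ∧ (1 ⇒ (a ⇒ c)))) ∧ ((0 ∧ (b ⇒ c)) ⇒ ¬c)) ⇒ ¬c = min(1, 1 − 1.00 + 0.24) = min(1, 0.24) = 0.24
¬(((a ⇒ (a ∧ (1 ⇒ (a ⇒ c)))) ∧ ((0 ∧ (b ⇒ c)) ⇒ ¬c)) ⇒ ¬c) = 1 − 0.24 = 0.76

0.76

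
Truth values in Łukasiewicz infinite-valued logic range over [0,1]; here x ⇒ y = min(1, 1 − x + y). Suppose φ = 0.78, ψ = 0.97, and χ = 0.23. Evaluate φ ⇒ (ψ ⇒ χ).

0.48

ψ ⇒ χ = min(1, 1 − 0.97 + 0.23) = min(1, 0.26) = 0.26
φ ⇒ (ψ ⇒ χ) = min(1, 1 − 0.78 + 0.26) = min(1, 0.48) = 0.48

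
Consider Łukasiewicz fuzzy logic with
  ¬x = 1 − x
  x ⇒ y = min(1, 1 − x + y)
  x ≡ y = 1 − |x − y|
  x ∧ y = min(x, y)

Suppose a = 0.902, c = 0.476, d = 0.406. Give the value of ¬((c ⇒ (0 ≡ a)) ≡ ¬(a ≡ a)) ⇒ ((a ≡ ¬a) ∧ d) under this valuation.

0 ≡ a = 1 − |0.000 − 0.902| = 1 − 0.902 = 0.098
c ⇒ (0 ≡ a) = min(1, 1 − 0.476 + 0.098) = min(1, 0.622) = 0.622
a ≡ a = 1 − |0.902 − 0.902| = 1 − 0.000 = 1.000
¬(a ≡ a) = 1 − 1.000 = 0.000
(c ⇒ (0 ≡ a)) ≡ ¬(a ≡ a) = 1 − |0.622 − 0.000| = 1 − 0.622 = 0.378
¬((c ⇒ (0 ≡ a)) ≡ ¬(a ≡ a)) = 1 − 0.378 = 0.622
¬a = 1 − 0.902 = 0.098
a ≡ ¬a = 1 − |0.902 − 0.098| = 1 − 0.804 = 0.196
(a ≡ ¬a) ∧ d = min(0.196, 0.406) = 0.196
¬((c ⇒ (0 ≡ a)) ≡ ¬(a ≡ a)) ⇒ ((a ≡ ¬a) ∧ d) = min(1, 1 − 0.622 + 0.196) = min(1, 0.574) = 0.574

0.574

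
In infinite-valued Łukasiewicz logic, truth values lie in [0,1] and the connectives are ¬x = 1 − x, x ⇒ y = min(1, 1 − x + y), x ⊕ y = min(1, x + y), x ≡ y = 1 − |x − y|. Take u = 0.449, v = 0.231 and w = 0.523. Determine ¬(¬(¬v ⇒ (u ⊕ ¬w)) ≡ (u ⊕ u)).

¬v = 1 − 0.231 = 0.769
¬w = 1 − 0.523 = 0.477
u ⊕ ¬w = min(1, 0.449 + 0.477) = min(1, 0.926) = 0.926
¬v ⇒ (u ⊕ ¬w) = min(1, 1 − 0.769 + 0.926) = min(1, 1.157) = 1.000
¬(¬v ⇒ (u ⊕ ¬w)) = 1 − 1.000 = 0.000
u ⊕ u = min(1, 0.449 + 0.449) = min(1, 0.898) = 0.898
¬(¬v ⇒ (u ⊕ ¬w)) ≡ (u ⊕ u) = 1 − |0.000 − 0.898| = 1 − 0.898 = 0.102
¬(¬(¬v ⇒ (u ⊕ ¬w)) ≡ (u ⊕ u)) = 1 − 0.102 = 0.898

0.898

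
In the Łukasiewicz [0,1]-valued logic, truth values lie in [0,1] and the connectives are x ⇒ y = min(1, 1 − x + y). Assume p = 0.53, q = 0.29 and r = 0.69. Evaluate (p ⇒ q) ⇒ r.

0.93

p ⇒ q = min(1, 1 − 0.53 + 0.29) = min(1, 0.76) = 0.76
(p ⇒ q) ⇒ r = min(1, 1 − 0.76 + 0.69) = min(1, 0.93) = 0.93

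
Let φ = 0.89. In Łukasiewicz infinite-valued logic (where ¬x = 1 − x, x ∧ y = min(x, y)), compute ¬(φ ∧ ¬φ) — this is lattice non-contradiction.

0.89

¬φ = 1 − 0.89 = 0.11
φ ∧ ¬φ = min(0.89, 0.11) = 0.11
¬(φ ∧ ¬φ) = 1 − 0.11 = 0.89
(The value 0.89 < 1 shows this instance is not satisfied; not a Ł∞-tautology — its value is 1 − min(a, 1−a).)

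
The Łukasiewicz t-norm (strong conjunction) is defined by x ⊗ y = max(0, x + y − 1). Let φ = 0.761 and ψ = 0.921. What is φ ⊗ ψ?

φ ⊗ ψ = max(0, 0.761 + 0.921 − 1) = max(0, 0.682) = 0.682
For comparison, the Gödel (minimum) t-norm min(x, y) would give 0.761.

0.682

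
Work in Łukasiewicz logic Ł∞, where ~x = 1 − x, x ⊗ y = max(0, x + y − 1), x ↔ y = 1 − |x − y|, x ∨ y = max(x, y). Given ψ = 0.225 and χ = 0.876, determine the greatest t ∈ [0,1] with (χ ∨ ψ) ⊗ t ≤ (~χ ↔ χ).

χ ∨ ψ = max(0.876, 0.225) = 0.876
So the left factor is χ ∨ ψ = 0.876.
~χ = 1 − 0.876 = 0.124
~χ ↔ χ = 1 − |0.124 − 0.876| = 1 − 0.752 = 0.248
So the right-hand bound is ~χ ↔ χ = 0.248.
The residuum of the Łukasiewicz t-norm gives the supremum: min(1, 1 − 0.876 + 0.248).
1 − 0.876 + 0.248 = 0.372, so t = min(1, 0.372) = 0.372.
Check: 0.876 ⊗ 0.372 = max(0, 0.248) = 0.248 ≤ 0.248.

0.372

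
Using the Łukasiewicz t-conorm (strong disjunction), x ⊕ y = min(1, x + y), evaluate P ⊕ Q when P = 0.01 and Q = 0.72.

0.73

P ⊕ Q = min(1, 0.01 + 0.72) = min(1, 0.73) = 0.73
For comparison, the Gödel t-conorm max(x, y) would give 0.72.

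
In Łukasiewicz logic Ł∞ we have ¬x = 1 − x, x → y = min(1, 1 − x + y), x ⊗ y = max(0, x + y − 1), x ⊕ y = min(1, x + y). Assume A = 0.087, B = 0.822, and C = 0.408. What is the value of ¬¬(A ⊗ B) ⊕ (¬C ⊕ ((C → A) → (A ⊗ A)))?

A ⊗ B = max(0, 0.087 + 0.822 − 1) = max(0, -0.091) = 0.000
¬(A ⊗ B) = 1 − 0.000 = 1.000
¬¬(A ⊗ B) = 1 − 1.000 = 0.000
¬C = 1 − 0.408 = 0.592
C → A = min(1, 1 − 0.408 + 0.087) = min(1, 0.679) = 0.679
A ⊗ A = max(0, 0.087 + 0.087 − 1) = max(0, -0.826) = 0.000
(C → A) → (A ⊗ A) = min(1, 1 − 0.679 + 0.000) = min(1, 0.321) = 0.321
¬C ⊕ ((C → A) → (A ⊗ A)) = min(1, 0.592 + 0.321) = min(1, 0.913) = 0.913
¬¬(A ⊗ B) ⊕ (¬C ⊕ ((C → A) → (A ⊗ A))) = min(1, 0.000 + 0.913) = min(1, 0.913) = 0.913

0.913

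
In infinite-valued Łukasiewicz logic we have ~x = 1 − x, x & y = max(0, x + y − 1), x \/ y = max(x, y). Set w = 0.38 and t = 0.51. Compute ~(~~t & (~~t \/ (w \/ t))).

~t = 1 − 0.51 = 0.49
~~t = 1 − 0.49 = 0.51
w \/ t = max(0.38, 0.51) = 0.51
~~t \/ (w \/ t) = max(0.51, 0.51) = 0.51
~~t & (~~t \/ (w \/ t)) = max(0, 0.51 + 0.51 − 1) = max(0, 0.02) = 0.02
~(~~t & (~~t \/ (w \/ t))) = 1 − 0.02 = 0.98

0.98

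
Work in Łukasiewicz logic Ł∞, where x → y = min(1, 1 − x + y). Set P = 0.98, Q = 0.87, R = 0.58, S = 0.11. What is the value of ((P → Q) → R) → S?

0.42

P → Q = min(1, 1 − 0.98 + 0.87) = min(1, 0.89) = 0.89
(P → Q) → R = min(1, 1 − 0.89 + 0.58) = min(1, 0.69) = 0.69
((P → Q) → R) → S = min(1, 1 − 0.69 + 0.11) = min(1, 0.42) = 0.42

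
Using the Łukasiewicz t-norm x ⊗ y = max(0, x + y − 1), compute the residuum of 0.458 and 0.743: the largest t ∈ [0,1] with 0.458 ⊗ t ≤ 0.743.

1.000

The residuum of the Łukasiewicz t-norm gives the supremum: min(1, 1 − 0.458 + 0.743).
1 − 0.458 + 0.743 = 1.285, so t = min(1, 1.285) = 1.000.
Check: 0.458 ⊗ 1.000 = max(0, 0.458) = 0.458 ≤ 0.743.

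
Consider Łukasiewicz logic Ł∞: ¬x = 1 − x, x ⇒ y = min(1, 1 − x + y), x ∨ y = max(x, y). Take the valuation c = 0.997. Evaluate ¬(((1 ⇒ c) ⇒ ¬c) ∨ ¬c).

1 ⇒ c = min(1, 1 − 1.000 + 0.997) = min(1, 0.997) = 0.997
¬c = 1 − 0.997 = 0.003
(1 ⇒ c) ⇒ ¬c = min(1, 1 − 0.997 + 0.003) = min(1, 0.006) = 0.006
((1 ⇒ c) ⇒ ¬c) ∨ ¬c = max(0.006, 0.003) = 0.006
¬(((1 ⇒ c) ⇒ ¬c) ∨ ¬c) = 1 − 0.006 = 0.994

0.994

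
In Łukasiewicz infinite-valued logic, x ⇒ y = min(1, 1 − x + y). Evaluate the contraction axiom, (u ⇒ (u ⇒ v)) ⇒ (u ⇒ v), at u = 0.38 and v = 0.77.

1.00

u ⇒ v = min(1, 1 − 0.38 + 0.77) = min(1, 1.39) = 1.00
u ⇒ (u ⇒ v) = min(1, 1 − 0.38 + 1.00) = min(1, 1.62) = 1.00
(u ⇒ (u ⇒ v)) ⇒ (u ⇒ v) = min(1, 1 − 1.00 + 1.00) = min(1, 1.00) = 1.00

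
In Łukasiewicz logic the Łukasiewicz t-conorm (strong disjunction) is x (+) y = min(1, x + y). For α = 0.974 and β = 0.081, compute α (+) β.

α (+) β = min(1, 0.974 + 0.081) = min(1, 1.055) = 1.000
For comparison, the Gödel t-conorm max(x, y) would give 0.974.

1.000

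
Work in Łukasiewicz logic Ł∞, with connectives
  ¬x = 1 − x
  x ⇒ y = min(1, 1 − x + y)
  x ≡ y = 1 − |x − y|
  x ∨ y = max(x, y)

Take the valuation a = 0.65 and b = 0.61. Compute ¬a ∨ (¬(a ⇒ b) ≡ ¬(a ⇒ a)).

¬a = 1 − 0.65 = 0.35
a ⇒ b = min(1, 1 − 0.65 + 0.61) = min(1, 0.96) = 0.96
¬(a ⇒ b) = 1 − 0.96 = 0.04
a ⇒ a = min(1, 1 − 0.65 + 0.65) = min(1, 1.00) = 1.00
¬(a ⇒ a) = 1 − 1.00 = 0.00
¬(a ⇒ b) ≡ ¬(a ⇒ a) = 1 − |0.04 − 0.00| = 1 − 0.04 = 0.96
¬a ∨ (¬(a ⇒ b) ≡ ¬(a ⇒ a)) = max(0.35, 0.96) = 0.96

0.96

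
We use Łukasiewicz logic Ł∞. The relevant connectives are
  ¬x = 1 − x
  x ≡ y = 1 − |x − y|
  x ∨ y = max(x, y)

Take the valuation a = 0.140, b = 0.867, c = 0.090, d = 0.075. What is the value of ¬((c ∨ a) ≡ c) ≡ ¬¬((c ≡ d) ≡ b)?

0.168

c ∨ a = max(0.090, 0.140) = 0.140
(c ∨ a) ≡ c = 1 − |0.140 − 0.090| = 1 − 0.050 = 0.950
¬((c ∨ a) ≡ c) = 1 − 0.950 = 0.050
c ≡ d = 1 − |0.090 − 0.075| = 1 − 0.015 = 0.985
(c ≡ d) ≡ b = 1 − |0.985 − 0.867| = 1 − 0.118 = 0.882
¬((c ≡ d) ≡ b) = 1 − 0.882 = 0.118
¬¬((c ≡ d) ≡ b) = 1 − 0.118 = 0.882
¬((c ∨ a) ≡ c) ≡ ¬¬((c ≡ d) ≡ b) = 1 − |0.050 − 0.882| = 1 − 0.832 = 0.168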